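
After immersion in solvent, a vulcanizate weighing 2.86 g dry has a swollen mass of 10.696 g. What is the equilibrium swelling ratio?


Q = W_swollen / W_dry
Q = 10.696 / 2.86
Q = 3.74

Q = 3.74


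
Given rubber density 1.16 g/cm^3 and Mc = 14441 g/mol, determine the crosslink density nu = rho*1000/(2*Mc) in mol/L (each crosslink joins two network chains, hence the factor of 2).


nu = rho * 1000 / (2 * Mc)
nu = 1.16 * 1000 / (2 * 14441)
nu = 1160.0 / 28882
nu = 0.0402 mol/L

0.0402 mol/L


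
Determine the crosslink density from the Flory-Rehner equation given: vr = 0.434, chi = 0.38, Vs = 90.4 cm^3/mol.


ln(1 - vr) = ln(1 - 0.434) = -0.5692
Numerator = -((-0.5692) + 0.434 + 0.38 * 0.434^2) = 0.0636
Denominator = 90.4 * (0.434^(1/3) - 0.434/2) = 48.8266
nu = 0.0636 / 48.8266 = 0.0013 mol/cm^3

0.0013 mol/cm^3


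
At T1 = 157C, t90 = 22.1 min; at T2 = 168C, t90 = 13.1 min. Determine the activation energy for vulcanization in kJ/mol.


T1 = 430.15 K, T2 = 441.15 K
1/T1 - 1/T2 = 5.7968e-05
ln(t1/t2) = ln(22.1/13.1) = 0.5230
Ea = 8.314 * 0.5230 / 5.7968e-05 = 75006.0827 J/mol
Ea = 75.01 kJ/mol

75.01 kJ/mol


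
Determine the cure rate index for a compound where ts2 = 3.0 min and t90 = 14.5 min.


CRI = 100 / (t90 - ts2)
= 100 / (14.5 - 3.0)
= 100 / 11.5
= 8.7 min^-1

8.7 min^-1


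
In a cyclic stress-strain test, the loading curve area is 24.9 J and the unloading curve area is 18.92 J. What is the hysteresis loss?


Hysteresis loss = loading - unloading
= 24.9 - 18.92
= 5.98 J

5.98 J


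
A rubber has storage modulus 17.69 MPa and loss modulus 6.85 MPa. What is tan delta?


tan delta = E'' / E'
= 6.85 / 17.69
= 0.3872

tan delta = 0.3872


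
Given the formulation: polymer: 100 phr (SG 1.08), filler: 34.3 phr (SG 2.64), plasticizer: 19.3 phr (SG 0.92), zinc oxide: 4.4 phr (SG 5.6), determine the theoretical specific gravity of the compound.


Sum of weights = 158.0
Volume contributions:
  polymer: 100/1.08 = 92.5926
  filler: 34.3/2.64 = 12.9924
  plasticizer: 19.3/0.92 = 20.9783
  zinc oxide: 4.4/5.6 = 0.7857
Sum of volumes = 127.3490
SG = 158.0 / 127.3490 = 1.241

SG = 1.241


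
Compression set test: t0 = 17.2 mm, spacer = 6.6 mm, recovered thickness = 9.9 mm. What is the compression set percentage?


CS = (t0 - recovered) / (t0 - ts) * 100
= (17.2 - 9.9) / (17.2 - 6.6) * 100
= 7.3 / 10.6 * 100
= 68.9%

68.9%


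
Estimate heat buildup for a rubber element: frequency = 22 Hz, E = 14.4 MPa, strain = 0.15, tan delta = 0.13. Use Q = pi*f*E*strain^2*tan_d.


Q = pi * f * E * strain^2 * tan_d
= pi * 22 * 14.4 * 0.15^2 * 0.13
= pi * 22 * 14.4 * 0.0225 * 0.13
= 2.9111

Q = 2.9111


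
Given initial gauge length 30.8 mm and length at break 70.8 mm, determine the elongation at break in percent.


Elongation = (Lf - L0) / L0 * 100
= (70.8 - 30.8) / 30.8 * 100
= 40.0 / 30.8 * 100
= 129.9%

129.9%


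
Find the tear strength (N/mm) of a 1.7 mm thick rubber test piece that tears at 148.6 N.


Tear strength = force / thickness
= 148.6 / 1.7
= 87.41 N/mm

87.41 N/mm


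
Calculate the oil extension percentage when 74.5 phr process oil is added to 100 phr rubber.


Oil % = oil / (100 + oil) * 100
= 74.5 / (100 + 74.5) * 100
= 74.5 / 174.5 * 100
= 42.69%

42.69%


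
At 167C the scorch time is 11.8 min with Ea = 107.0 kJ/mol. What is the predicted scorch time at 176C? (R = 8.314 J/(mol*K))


Convert temperatures: T1 = 167 + 273.15 = 440.15 K, T2 = 176 + 273.15 = 449.15 K
ts2_new = 11.8 * exp(107000 / 8.314 * (1/449.15 - 1/440.15))
1/T2 - 1/T1 = -4.5525e-05
ts2_new = 6.57 min

6.57 min


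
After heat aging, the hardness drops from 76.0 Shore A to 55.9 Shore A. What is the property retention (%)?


Retention = aged / original * 100
= 55.9 / 76.0 * 100
= 73.6%

73.6%


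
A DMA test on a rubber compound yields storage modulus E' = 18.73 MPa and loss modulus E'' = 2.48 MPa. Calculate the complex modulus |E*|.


|E*| = sqrt(E'^2 + E''^2)
= sqrt(18.73^2 + 2.48^2)
= sqrt(350.8129 + 6.1504)
= 18.893 MPa

18.893 MPa


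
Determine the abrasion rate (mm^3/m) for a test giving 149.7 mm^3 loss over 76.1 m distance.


Rate = volume_loss / distance
= 149.7 / 76.1
= 1.967 mm^3/m

1.967 mm^3/m


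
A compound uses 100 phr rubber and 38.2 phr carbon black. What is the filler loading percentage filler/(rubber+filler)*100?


Filler % = filler / (rubber + filler) * 100
= 38.2 / (100 + 38.2) * 100
= 38.2 / 138.2 * 100
= 27.64%

27.64%


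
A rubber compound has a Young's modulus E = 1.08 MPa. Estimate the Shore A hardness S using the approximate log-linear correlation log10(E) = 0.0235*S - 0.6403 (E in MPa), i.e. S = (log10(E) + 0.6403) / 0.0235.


log10(E) = 0.0235*S - 0.6403  =>  S = (log10(E) + 0.6403) / 0.0235
log10(1.08) = 0.033424
S = (0.033424 + 0.6403) / 0.0235 = 0.673724 / 0.0235
S = 28.7

Shore A = 28.7


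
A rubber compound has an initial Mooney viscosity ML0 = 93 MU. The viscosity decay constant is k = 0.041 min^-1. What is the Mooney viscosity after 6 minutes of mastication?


ML = ML0 * exp(-k * t)
ML = 93 * exp(-0.041 * 6)
ML = 93 * 0.7819
ML = 72.72 MU

72.72 MU


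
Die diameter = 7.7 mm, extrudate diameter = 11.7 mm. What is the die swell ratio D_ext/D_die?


Die swell ratio = D_extrudate / D_die
= 11.7 / 7.7
= 1.519

Die swell = 1.519


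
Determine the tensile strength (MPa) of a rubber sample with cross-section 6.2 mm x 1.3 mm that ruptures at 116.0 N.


Area = width * thickness = 6.2 * 1.3 = 8.06 mm^2
TS = force / area = 116.0 / 8.06 = 14.39 MPa

14.39 MPa


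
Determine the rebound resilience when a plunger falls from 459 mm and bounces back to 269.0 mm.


Resilience = h_rebound / h_drop * 100
= 269.0 / 459 * 100
= 58.6%

58.6%


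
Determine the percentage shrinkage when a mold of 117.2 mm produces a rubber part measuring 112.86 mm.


Shrinkage = (mold - part) / mold * 100
= (117.2 - 112.86) / 117.2 * 100
= 4.34 / 117.2 * 100
= 3.7%

3.7%


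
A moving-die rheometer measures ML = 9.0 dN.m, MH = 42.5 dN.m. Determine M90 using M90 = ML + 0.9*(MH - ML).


M90 = ML + 0.9 * (MH - ML)
M90 = 9.0 + 0.9 * (42.5 - 9.0)
M90 = 9.0 + 0.9 * 33.5
M90 = 39.15 dN.m

39.15 dN.m


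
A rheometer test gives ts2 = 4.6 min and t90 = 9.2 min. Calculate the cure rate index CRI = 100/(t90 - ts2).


CRI = 100 / (t90 - ts2)
= 100 / (9.2 - 4.6)
= 100 / 4.6
= 21.74 min^-1

21.74 min^-1


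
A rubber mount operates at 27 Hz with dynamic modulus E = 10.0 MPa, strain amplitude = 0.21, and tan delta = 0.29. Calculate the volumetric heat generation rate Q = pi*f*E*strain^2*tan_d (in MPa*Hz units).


Q = pi * f * E * strain^2 * tan_d
= pi * 27 * 10.0 * 0.21^2 * 0.29
= pi * 27 * 10.0 * 0.0441 * 0.29
= 10.8480

Q = 10.8480


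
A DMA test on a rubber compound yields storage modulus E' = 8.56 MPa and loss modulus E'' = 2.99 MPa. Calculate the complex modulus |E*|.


|E*| = sqrt(E'^2 + E''^2)
= sqrt(8.56^2 + 2.99^2)
= sqrt(73.2736 + 8.9401)
= 9.067 MPa

9.067 MPa


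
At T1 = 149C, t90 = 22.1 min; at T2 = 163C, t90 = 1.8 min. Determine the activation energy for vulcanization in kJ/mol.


T1 = 422.15 K, T2 = 436.15 K
1/T1 - 1/T2 = 7.6037e-05
ln(t1/t2) = ln(22.1/1.8) = 2.5078
Ea = 8.314 * 2.5078 / 7.6037e-05 = 274205.3882 J/mol
Ea = 274.21 kJ/mol

274.21 kJ/mol


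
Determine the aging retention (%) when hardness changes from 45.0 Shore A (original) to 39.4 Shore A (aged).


Retention = aged / original * 100
= 39.4 / 45.0 * 100
= 87.6%

87.6%


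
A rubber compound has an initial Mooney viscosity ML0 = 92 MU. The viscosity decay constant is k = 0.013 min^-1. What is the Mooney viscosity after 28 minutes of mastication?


ML = ML0 * exp(-k * t)
ML = 92 * exp(-0.013 * 28)
ML = 92 * 0.6949
ML = 63.93 MU

63.93 MU


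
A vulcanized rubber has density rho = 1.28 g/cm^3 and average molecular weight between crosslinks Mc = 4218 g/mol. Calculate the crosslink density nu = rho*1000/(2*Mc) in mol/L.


nu = rho * 1000 / (2 * Mc)
nu = 1.28 * 1000 / (2 * 4218)
nu = 1280.0 / 8436
nu = 0.1517 mol/L

0.1517 mol/L


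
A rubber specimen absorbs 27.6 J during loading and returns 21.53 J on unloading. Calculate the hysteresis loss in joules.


Hysteresis loss = loading - unloading
= 27.6 - 21.53
= 6.07 J

6.07 J


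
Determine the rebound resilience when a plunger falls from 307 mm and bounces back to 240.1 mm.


Resilience = h_rebound / h_drop * 100
= 240.1 / 307 * 100
= 78.2%

78.2%


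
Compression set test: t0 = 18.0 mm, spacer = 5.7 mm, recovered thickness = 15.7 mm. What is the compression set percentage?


CS = (t0 - recovered) / (t0 - ts) * 100
= (18.0 - 15.7) / (18.0 - 5.7) * 100
= 2.3 / 12.3 * 100
= 18.7%

18.7%


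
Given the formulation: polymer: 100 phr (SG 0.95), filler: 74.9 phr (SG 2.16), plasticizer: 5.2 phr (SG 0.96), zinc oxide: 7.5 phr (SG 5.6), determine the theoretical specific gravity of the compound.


Sum of weights = 187.6
Volume contributions:
  polymer: 100/0.95 = 105.2632
  filler: 74.9/2.16 = 34.6759
  plasticizer: 5.2/0.96 = 5.4167
  zinc oxide: 7.5/5.6 = 1.3393
Sum of volumes = 146.6950
SG = 187.6 / 146.6950 = 1.279

SG = 1.279


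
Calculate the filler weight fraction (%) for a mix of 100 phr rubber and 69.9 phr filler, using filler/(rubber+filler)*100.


Filler % = filler / (rubber + filler) * 100
= 69.9 / (100 + 69.9) * 100
= 69.9 / 169.9 * 100
= 41.14%

41.14%


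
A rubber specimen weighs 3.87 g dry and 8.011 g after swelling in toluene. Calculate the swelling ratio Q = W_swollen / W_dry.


Q = W_swollen / W_dry
Q = 8.011 / 3.87
Q = 2.07

Q = 2.07


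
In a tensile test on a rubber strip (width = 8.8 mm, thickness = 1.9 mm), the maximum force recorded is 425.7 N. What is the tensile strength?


Area = width * thickness = 8.8 * 1.9 = 16.72 mm^2
TS = force / area = 425.7 / 16.72 = 25.46 MPa

25.46 MPa


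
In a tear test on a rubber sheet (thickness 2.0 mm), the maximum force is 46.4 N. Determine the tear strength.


Tear strength = force / thickness
= 46.4 / 2.0
= 23.2 N/mm

23.2 N/mm


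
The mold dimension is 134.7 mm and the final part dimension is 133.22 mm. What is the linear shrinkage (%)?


Shrinkage = (mold - part) / mold * 100
= (134.7 - 133.22) / 134.7 * 100
= 1.48 / 134.7 * 100
= 1.1%

1.1%


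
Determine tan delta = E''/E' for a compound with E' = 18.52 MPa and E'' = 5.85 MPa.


tan delta = E'' / E'
= 5.85 / 18.52
= 0.3159

tan delta = 0.3159


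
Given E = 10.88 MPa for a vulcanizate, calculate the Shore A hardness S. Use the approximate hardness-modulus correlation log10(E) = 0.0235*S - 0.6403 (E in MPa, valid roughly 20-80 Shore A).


log10(E) = 0.0235*S - 0.6403  =>  S = (log10(E) + 0.6403) / 0.0235
log10(10.88) = 1.036629
S = (1.036629 + 0.6403) / 0.0235 = 1.676929 / 0.0235
S = 71.4

Shore A = 71.4


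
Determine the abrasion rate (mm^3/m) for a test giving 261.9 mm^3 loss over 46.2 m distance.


Rate = volume_loss / distance
= 261.9 / 46.2
= 5.669 mm^3/m

5.669 mm^3/m


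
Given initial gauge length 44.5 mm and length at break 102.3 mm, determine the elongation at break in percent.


Elongation = (Lf - L0) / L0 * 100
= (102.3 - 44.5) / 44.5 * 100
= 57.8 / 44.5 * 100
= 129.9%

129.9%


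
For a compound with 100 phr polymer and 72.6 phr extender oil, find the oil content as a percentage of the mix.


Oil % = oil / (100 + oil) * 100
= 72.6 / (100 + 72.6) * 100
= 72.6 / 172.6 * 100
= 42.06%

42.06%


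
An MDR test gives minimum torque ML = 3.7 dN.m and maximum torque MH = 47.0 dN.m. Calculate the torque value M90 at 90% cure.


M90 = ML + 0.9 * (MH - ML)
M90 = 3.7 + 0.9 * (47.0 - 3.7)
M90 = 3.7 + 0.9 * 43.3
M90 = 42.67 dN.m

42.67 dN.m


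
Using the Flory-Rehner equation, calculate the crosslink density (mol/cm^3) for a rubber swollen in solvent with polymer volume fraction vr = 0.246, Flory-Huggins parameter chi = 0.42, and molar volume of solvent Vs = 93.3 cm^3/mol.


ln(1 - vr) = ln(1 - 0.246) = -0.2824
Numerator = -((-0.2824) + 0.246 + 0.42 * 0.246^2) = 0.0109
Denominator = 93.3 * (0.246^(1/3) - 0.246/2) = 46.9843
nu = 0.0109 / 46.9843 = 2.3298e-04 mol/cm^3

2.3298e-04 mol/cm^3


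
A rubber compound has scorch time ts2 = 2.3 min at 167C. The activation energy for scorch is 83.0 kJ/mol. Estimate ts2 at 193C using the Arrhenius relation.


Convert temperatures: T1 = 167 + 273.15 = 440.15 K, T2 = 193 + 273.15 = 466.15 K
ts2_new = 2.3 * exp(83000 / 8.314 * (1/466.15 - 1/440.15))
1/T2 - 1/T1 = -1.2672e-04
ts2_new = 0.65 min

0.65 min


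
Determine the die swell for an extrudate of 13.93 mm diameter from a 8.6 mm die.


Die swell ratio = D_extrudate / D_die
= 13.93 / 8.6
= 1.62

Die swell = 1.62


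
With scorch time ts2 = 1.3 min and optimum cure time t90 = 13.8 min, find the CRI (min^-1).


CRI = 100 / (t90 - ts2)
= 100 / (13.8 - 1.3)
= 100 / 12.5
= 8.0 min^-1

8.0 min^-1


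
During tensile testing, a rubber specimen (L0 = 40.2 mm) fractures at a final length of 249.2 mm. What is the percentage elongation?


Elongation = (Lf - L0) / L0 * 100
= (249.2 - 40.2) / 40.2 * 100
= 209.0 / 40.2 * 100
= 519.9%

519.9%


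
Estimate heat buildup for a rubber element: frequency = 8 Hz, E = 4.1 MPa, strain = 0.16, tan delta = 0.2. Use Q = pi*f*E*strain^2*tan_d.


Q = pi * f * E * strain^2 * tan_d
= pi * 8 * 4.1 * 0.16^2 * 0.2
= pi * 8 * 4.1 * 0.0256 * 0.2
= 0.5276

Q = 0.5276


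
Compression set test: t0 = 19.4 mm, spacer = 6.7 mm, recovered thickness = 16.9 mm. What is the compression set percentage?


CS = (t0 - recovered) / (t0 - ts) * 100
= (19.4 - 16.9) / (19.4 - 6.7) * 100
= 2.5 / 12.7 * 100
= 19.7%

19.7%


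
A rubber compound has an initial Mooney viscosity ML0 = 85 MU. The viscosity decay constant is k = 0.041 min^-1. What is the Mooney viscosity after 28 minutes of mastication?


ML = ML0 * exp(-k * t)
ML = 85 * exp(-0.041 * 28)
ML = 85 * 0.3173
ML = 26.97 MU

26.97 MU


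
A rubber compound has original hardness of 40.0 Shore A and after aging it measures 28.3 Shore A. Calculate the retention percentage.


Retention = aged / original * 100
= 28.3 / 40.0 * 100
= 70.8%

70.8%


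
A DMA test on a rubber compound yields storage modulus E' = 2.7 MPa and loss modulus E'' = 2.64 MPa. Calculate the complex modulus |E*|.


|E*| = sqrt(E'^2 + E''^2)
= sqrt(2.7^2 + 2.64^2)
= sqrt(7.2900 + 6.9696)
= 3.776 MPa

3.776 MPa


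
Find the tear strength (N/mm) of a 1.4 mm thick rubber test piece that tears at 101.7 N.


Tear strength = force / thickness
= 101.7 / 1.4
= 72.64 N/mm

72.64 N/mm


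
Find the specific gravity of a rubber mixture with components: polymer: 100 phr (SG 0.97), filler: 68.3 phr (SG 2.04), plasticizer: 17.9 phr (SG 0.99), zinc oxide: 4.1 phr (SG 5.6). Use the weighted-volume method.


Sum of weights = 190.3
Volume contributions:
  polymer: 100/0.97 = 103.0928
  filler: 68.3/2.04 = 33.4804
  plasticizer: 17.9/0.99 = 18.0808
  zinc oxide: 4.1/5.6 = 0.7321
Sum of volumes = 155.3861
SG = 190.3 / 155.3861 = 1.225

SG = 1.225


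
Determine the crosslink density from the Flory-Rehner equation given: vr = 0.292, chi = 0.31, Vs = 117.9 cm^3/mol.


ln(1 - vr) = ln(1 - 0.292) = -0.3453
Numerator = -((-0.3453) + 0.292 + 0.31 * 0.292^2) = 0.0269
Denominator = 117.9 * (0.292^(1/3) - 0.292/2) = 61.0048
nu = 0.0269 / 61.0048 = 4.4061e-04 mol/cm^3

4.4061e-04 mol/cm^3


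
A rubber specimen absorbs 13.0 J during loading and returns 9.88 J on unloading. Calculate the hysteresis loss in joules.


Hysteresis loss = loading - unloading
= 13.0 - 9.88
= 3.12 J

3.12 J


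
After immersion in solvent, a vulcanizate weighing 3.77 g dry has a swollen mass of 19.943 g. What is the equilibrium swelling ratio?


Q = W_swollen / W_dry
Q = 19.943 / 3.77
Q = 5.29

Q = 5.29


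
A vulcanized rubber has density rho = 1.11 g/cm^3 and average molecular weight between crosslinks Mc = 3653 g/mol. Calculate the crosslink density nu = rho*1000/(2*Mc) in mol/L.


nu = rho * 1000 / (2 * Mc)
nu = 1.11 * 1000 / (2 * 3653)
nu = 1110.0 / 7306
nu = 0.1519 mol/L

0.1519 mol/L


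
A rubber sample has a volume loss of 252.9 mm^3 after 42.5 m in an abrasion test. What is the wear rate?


Rate = volume_loss / distance
= 252.9 / 42.5
= 5.951 mm^3/m

5.951 mm^3/m


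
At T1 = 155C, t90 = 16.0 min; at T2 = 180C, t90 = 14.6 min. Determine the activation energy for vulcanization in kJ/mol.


T1 = 428.15 K, T2 = 453.15 K
1/T1 - 1/T2 = 1.2886e-04
ln(t1/t2) = ln(16.0/14.6) = 0.0916
Ea = 8.314 * 0.0916 / 1.2886e-04 = 5908.1001 J/mol
Ea = 5.91 kJ/mol

5.91 kJ/mol


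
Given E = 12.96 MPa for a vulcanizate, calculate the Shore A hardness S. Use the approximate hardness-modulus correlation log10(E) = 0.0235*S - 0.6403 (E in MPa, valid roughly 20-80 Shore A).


log10(E) = 0.0235*S - 0.6403  =>  S = (log10(E) + 0.6403) / 0.0235
log10(12.96) = 1.112605
S = (1.112605 + 0.6403) / 0.0235 = 1.752905 / 0.0235
S = 74.6

Shore A = 74.6


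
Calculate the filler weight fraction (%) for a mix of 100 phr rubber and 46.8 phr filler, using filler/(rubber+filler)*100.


Filler % = filler / (rubber + filler) * 100
= 46.8 / (100 + 46.8) * 100
= 46.8 / 146.8 * 100
= 31.88%

31.88%


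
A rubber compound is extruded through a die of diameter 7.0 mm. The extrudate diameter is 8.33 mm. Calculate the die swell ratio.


Die swell ratio = D_extrudate / D_die
= 8.33 / 7.0
= 1.19

Die swell = 1.19


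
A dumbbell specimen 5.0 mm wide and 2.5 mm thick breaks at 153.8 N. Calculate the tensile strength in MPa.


Area = width * thickness = 5.0 * 2.5 = 12.5 mm^2
TS = force / area = 153.8 / 12.5 = 12.3 MPa

12.3 MPa


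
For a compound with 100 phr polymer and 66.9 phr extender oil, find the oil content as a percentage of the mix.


Oil % = oil / (100 + oil) * 100
= 66.9 / (100 + 66.9) * 100
= 66.9 / 166.9 * 100
= 40.08%

40.08%


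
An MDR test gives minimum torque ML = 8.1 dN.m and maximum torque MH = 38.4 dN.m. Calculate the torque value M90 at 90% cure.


M90 = ML + 0.9 * (MH - ML)
M90 = 8.1 + 0.9 * (38.4 - 8.1)
M90 = 8.1 + 0.9 * 30.3
M90 = 35.37 dN.m

35.37 dN.m


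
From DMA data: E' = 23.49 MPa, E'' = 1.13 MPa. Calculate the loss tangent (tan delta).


tan delta = E'' / E'
= 1.13 / 23.49
= 0.0481

tan delta = 0.0481


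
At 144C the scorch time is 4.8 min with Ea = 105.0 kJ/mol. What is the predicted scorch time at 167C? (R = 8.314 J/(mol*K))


Convert temperatures: T1 = 144 + 273.15 = 417.15 K, T2 = 167 + 273.15 = 440.15 K
ts2_new = 4.8 * exp(105000 / 8.314 * (1/440.15 - 1/417.15))
1/T2 - 1/T1 = -1.2527e-04
ts2_new = 0.99 min

0.99 min


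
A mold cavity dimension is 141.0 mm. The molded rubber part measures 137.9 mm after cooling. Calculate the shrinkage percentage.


Shrinkage = (mold - part) / mold * 100
= (141.0 - 137.9) / 141.0 * 100
= 3.1 / 141.0 * 100
= 2.2%

2.2%


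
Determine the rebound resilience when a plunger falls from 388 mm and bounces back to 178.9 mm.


Resilience = h_rebound / h_drop * 100
= 178.9 / 388 * 100
= 46.1%

46.1%


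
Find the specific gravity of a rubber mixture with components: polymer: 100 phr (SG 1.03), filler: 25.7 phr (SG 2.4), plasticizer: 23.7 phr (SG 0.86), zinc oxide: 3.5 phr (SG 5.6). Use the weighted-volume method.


Sum of weights = 152.9
Volume contributions:
  polymer: 100/1.03 = 97.0874
  filler: 25.7/2.4 = 10.7083
  plasticizer: 23.7/0.86 = 27.5581
  zinc oxide: 3.5/5.6 = 0.6250
Sum of volumes = 135.9789
SG = 152.9 / 135.9789 = 1.124

SG = 1.124


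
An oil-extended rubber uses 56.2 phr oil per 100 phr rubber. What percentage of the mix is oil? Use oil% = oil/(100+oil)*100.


Oil % = oil / (100 + oil) * 100
= 56.2 / (100 + 56.2) * 100
= 56.2 / 156.2 * 100
= 35.98%

35.98%


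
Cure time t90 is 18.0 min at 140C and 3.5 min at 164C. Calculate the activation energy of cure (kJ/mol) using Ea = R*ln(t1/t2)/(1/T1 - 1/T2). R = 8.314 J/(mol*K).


T1 = 413.15 K, T2 = 437.15 K
1/T1 - 1/T2 = 1.3288e-04
ln(t1/t2) = ln(18.0/3.5) = 1.6376
Ea = 8.314 * 1.6376 / 1.3288e-04 = 102458.3078 J/mol
Ea = 102.46 kJ/mol

102.46 kJ/mol


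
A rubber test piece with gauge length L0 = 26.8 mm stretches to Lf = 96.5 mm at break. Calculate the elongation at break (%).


Elongation = (Lf - L0) / L0 * 100
= (96.5 - 26.8) / 26.8 * 100
= 69.7 / 26.8 * 100
= 260.1%

260.1%


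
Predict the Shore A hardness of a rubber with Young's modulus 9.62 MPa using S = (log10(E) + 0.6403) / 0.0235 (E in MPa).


log10(E) = 0.0235*S - 0.6403  =>  S = (log10(E) + 0.6403) / 0.0235
log10(9.62) = 0.983175
S = (0.983175 + 0.6403) / 0.0235 = 1.623475 / 0.0235
S = 69.1

Shore A = 69.1


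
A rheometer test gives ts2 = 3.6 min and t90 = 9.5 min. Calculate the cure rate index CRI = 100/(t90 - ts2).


CRI = 100 / (t90 - ts2)
= 100 / (9.5 - 3.6)
= 100 / 5.9
= 16.95 min^-1

16.95 min^-1


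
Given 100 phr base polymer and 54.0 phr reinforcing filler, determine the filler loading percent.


Filler % = filler / (rubber + filler) * 100
= 54.0 / (100 + 54.0) * 100
= 54.0 / 154.0 * 100
= 35.06%

35.06%


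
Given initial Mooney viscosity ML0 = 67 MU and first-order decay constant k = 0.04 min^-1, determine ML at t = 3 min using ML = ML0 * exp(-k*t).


ML = ML0 * exp(-k * t)
ML = 67 * exp(-0.04 * 3)
ML = 67 * 0.8869
ML = 59.42 MU

59.42 MU


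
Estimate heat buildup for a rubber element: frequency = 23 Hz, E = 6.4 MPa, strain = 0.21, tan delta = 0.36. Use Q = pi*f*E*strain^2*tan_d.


Q = pi * f * E * strain^2 * tan_d
= pi * 23 * 6.4 * 0.21^2 * 0.36
= pi * 23 * 6.4 * 0.0441 * 0.36
= 7.3417

Q = 7.3417


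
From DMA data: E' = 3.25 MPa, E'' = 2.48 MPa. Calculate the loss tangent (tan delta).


tan delta = E'' / E'
= 2.48 / 3.25
= 0.7631

tan delta = 0.7631


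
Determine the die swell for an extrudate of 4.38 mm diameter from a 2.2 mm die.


Die swell ratio = D_extrudate / D_die
= 4.38 / 2.2
= 1.991

Die swell = 1.991


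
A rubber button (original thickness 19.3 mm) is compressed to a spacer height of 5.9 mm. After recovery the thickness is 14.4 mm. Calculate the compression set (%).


CS = (t0 - recovered) / (t0 - ts) * 100
= (19.3 - 14.4) / (19.3 - 5.9) * 100
= 4.9 / 13.4 * 100
= 36.6%

36.6%


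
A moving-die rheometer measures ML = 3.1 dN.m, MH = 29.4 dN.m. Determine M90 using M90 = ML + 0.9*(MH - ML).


M90 = ML + 0.9 * (MH - ML)
M90 = 3.1 + 0.9 * (29.4 - 3.1)
M90 = 3.1 + 0.9 * 26.3
M90 = 26.77 dN.m

26.77 dN.m


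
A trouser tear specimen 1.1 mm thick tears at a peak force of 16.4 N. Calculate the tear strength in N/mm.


Tear strength = force / thickness
= 16.4 / 1.1
= 14.91 N/mm

14.91 N/mm


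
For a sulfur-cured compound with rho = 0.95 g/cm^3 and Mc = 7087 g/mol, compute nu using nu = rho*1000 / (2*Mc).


nu = rho * 1000 / (2 * Mc)
nu = 0.95 * 1000 / (2 * 7087)
nu = 950.0 / 14174
nu = 0.0670 mol/L

0.0670 mol/L


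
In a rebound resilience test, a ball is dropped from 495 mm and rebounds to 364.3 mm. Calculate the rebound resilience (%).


Resilience = h_rebound / h_drop * 100
= 364.3 / 495 * 100
= 73.6%

73.6%


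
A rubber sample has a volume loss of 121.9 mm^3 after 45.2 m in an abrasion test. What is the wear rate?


Rate = volume_loss / distance
= 121.9 / 45.2
= 2.697 mm^3/m

2.697 mm^3/m


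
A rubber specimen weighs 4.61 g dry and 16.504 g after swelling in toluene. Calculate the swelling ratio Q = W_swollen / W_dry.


Q = W_swollen / W_dry
Q = 16.504 / 4.61
Q = 3.58

Q = 3.58


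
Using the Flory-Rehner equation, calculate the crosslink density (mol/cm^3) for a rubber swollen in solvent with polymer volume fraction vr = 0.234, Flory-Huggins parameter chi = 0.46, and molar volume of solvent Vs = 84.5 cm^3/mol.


ln(1 - vr) = ln(1 - 0.234) = -0.2666
Numerator = -((-0.2666) + 0.234 + 0.46 * 0.234^2) = 0.0074
Denominator = 84.5 * (0.234^(1/3) - 0.234/2) = 42.1844
nu = 0.0074 / 42.1844 = 1.7507e-04 mol/cm^3

1.7507e-04 mol/cm^3


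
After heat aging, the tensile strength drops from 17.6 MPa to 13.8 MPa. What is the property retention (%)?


Retention = aged / original * 100
= 13.8 / 17.6 * 100
= 78.4%

78.4%


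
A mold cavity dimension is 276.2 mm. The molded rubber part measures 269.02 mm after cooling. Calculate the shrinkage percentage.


Shrinkage = (mold - part) / mold * 100
= (276.2 - 269.02) / 276.2 * 100
= 7.18 / 276.2 * 100
= 2.6%

2.6%


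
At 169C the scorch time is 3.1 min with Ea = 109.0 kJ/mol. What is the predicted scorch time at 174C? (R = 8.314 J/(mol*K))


Convert temperatures: T1 = 169 + 273.15 = 442.15 K, T2 = 174 + 273.15 = 447.15 K
ts2_new = 3.1 * exp(109000 / 8.314 * (1/447.15 - 1/442.15))
1/T2 - 1/T1 = -2.5290e-05
ts2_new = 2.23 min

2.23 min


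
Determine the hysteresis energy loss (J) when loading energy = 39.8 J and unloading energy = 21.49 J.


Hysteresis loss = loading - unloading
= 39.8 - 21.49
= 18.31 J

18.31 J


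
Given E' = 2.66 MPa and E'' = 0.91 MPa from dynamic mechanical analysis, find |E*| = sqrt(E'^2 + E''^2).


|E*| = sqrt(E'^2 + E''^2)
= sqrt(2.66^2 + 0.91^2)
= sqrt(7.0756 + 0.8281)
= 2.811 MPa

2.811 MPa


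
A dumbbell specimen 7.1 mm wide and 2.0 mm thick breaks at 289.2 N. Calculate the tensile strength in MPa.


Area = width * thickness = 7.1 * 2.0 = 14.2 mm^2
TS = force / area = 289.2 / 14.2 = 20.37 MPa

20.37 MPa


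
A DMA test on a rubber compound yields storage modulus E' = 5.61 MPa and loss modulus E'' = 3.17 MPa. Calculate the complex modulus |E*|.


|E*| = sqrt(E'^2 + E''^2)
= sqrt(5.61^2 + 3.17^2)
= sqrt(31.4721 + 10.0489)
= 6.444 MPa

6.444 MPa


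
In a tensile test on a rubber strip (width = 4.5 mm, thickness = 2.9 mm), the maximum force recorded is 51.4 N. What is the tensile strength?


Area = width * thickness = 4.5 * 2.9 = 13.05 mm^2
TS = force / area = 51.4 / 13.05 = 3.94 MPa

3.94 MPa


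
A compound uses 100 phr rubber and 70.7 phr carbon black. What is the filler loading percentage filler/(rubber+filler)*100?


Filler % = filler / (rubber + filler) * 100
= 70.7 / (100 + 70.7) * 100
= 70.7 / 170.7 * 100
= 41.42%

41.42%


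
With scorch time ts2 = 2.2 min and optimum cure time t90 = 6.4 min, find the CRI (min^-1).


CRI = 100 / (t90 - ts2)
= 100 / (6.4 - 2.2)
= 100 / 4.2
= 23.81 min^-1

23.81 min^-1


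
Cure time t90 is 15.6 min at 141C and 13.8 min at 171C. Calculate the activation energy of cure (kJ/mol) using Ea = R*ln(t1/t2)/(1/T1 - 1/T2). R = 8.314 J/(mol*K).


T1 = 414.15 K, T2 = 444.15 K
1/T1 - 1/T2 = 1.6309e-04
ln(t1/t2) = ln(15.6/13.8) = 0.1226
Ea = 8.314 * 0.1226 / 1.6309e-04 = 6249.9248 J/mol
Ea = 6.25 kJ/mol

6.25 kJ/mol


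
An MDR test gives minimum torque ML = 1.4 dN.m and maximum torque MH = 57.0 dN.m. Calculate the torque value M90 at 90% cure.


M90 = ML + 0.9 * (MH - ML)
M90 = 1.4 + 0.9 * (57.0 - 1.4)
M90 = 1.4 + 0.9 * 55.6
M90 = 51.44 dN.m

51.44 dN.m


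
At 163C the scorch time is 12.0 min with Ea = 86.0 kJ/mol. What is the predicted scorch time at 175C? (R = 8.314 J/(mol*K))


Convert temperatures: T1 = 163 + 273.15 = 436.15 K, T2 = 175 + 273.15 = 448.15 K
ts2_new = 12.0 * exp(86000 / 8.314 * (1/448.15 - 1/436.15))
1/T2 - 1/T1 = -6.1393e-05
ts2_new = 6.36 min

6.36 min


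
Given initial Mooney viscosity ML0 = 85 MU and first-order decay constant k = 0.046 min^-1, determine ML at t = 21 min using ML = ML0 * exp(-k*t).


ML = ML0 * exp(-k * t)
ML = 85 * exp(-0.046 * 21)
ML = 85 * 0.3806
ML = 32.35 MU

32.35 MU


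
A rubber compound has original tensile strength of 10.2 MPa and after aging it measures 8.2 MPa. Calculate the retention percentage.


Retention = aged / original * 100
= 8.2 / 10.2 * 100
= 80.4%

80.4%


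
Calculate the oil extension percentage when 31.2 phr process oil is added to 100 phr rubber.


Oil % = oil / (100 + oil) * 100
= 31.2 / (100 + 31.2) * 100
= 31.2 / 131.2 * 100
= 23.78%

23.78%


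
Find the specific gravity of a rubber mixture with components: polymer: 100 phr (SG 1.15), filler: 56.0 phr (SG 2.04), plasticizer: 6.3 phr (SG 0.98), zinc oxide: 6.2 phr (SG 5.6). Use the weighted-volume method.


Sum of weights = 168.5
Volume contributions:
  polymer: 100/1.15 = 86.9565
  filler: 56.0/2.04 = 27.4510
  plasticizer: 6.3/0.98 = 6.4286
  zinc oxide: 6.2/5.6 = 1.1071
Sum of volumes = 121.9432
SG = 168.5 / 121.9432 = 1.382

SG = 1.382


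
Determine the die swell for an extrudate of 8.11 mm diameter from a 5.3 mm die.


Die swell ratio = D_extrudate / D_die
= 8.11 / 5.3
= 1.53

Die swell = 1.53


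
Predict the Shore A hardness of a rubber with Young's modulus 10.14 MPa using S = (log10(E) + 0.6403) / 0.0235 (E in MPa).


log10(E) = 0.0235*S - 0.6403  =>  S = (log10(E) + 0.6403) / 0.0235
log10(10.14) = 1.006038
S = (1.006038 + 0.6403) / 0.0235 = 1.646338 / 0.0235
S = 70.1

Shore A = 70.1


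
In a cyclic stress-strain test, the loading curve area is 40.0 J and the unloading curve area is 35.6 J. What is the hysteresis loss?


Hysteresis loss = loading - unloading
= 40.0 - 35.6
= 4.4 J

4.4 J


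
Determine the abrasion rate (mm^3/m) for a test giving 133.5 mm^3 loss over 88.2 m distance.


Rate = volume_loss / distance
= 133.5 / 88.2
= 1.514 mm^3/m

1.514 mm^3/m


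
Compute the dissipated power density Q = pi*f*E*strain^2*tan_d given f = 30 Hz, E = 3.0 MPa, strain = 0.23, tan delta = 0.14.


Q = pi * f * E * strain^2 * tan_d
= pi * 30 * 3.0 * 0.23^2 * 0.14
= pi * 30 * 3.0 * 0.0529 * 0.14
= 2.0940

Q = 2.0940


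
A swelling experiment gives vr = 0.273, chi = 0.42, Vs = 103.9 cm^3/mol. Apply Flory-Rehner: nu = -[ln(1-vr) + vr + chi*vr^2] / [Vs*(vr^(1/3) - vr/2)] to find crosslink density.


ln(1 - vr) = ln(1 - 0.273) = -0.3188
Numerator = -((-0.3188) + 0.273 + 0.42 * 0.273^2) = 0.0145
Denominator = 103.9 * (0.273^(1/3) - 0.273/2) = 53.2192
nu = 0.0145 / 53.2192 = 2.7296e-04 mol/cm^3

2.7296e-04 mol/cm^3


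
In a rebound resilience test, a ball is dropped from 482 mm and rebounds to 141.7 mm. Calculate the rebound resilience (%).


Resilience = h_rebound / h_drop * 100
= 141.7 / 482 * 100
= 29.4%

29.4%


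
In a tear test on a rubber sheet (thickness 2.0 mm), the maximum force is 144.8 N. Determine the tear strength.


Tear strength = force / thickness
= 144.8 / 2.0
= 72.4 N/mm

72.4 N/mm


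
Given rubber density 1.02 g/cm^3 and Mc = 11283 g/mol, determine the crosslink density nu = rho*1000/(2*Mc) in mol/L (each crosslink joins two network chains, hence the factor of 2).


nu = rho * 1000 / (2 * Mc)
nu = 1.02 * 1000 / (2 * 11283)
nu = 1020.0 / 22566
nu = 0.0452 mol/L

0.0452 mol/L


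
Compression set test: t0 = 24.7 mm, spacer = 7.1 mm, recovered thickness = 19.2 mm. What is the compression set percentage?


CS = (t0 - recovered) / (t0 - ts) * 100
= (24.7 - 19.2) / (24.7 - 7.1) * 100
= 5.5 / 17.6 * 100
= 31.2%

31.2%


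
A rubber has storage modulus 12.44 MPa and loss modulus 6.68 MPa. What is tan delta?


tan delta = E'' / E'
= 6.68 / 12.44
= 0.537

tan delta = 0.537


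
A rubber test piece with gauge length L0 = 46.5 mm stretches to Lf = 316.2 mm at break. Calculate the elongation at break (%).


Elongation = (Lf - L0) / L0 * 100
= (316.2 - 46.5) / 46.5 * 100
= 269.7 / 46.5 * 100
= 580.0%

580.0%


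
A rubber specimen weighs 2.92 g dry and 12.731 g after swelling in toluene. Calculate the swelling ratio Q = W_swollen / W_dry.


Q = W_swollen / W_dry
Q = 12.731 / 2.92
Q = 4.36

Q = 4.36


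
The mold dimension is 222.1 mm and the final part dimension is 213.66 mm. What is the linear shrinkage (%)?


Shrinkage = (mold - part) / mold * 100
= (222.1 - 213.66) / 222.1 * 100
= 8.44 / 222.1 * 100
= 3.8%

3.8%


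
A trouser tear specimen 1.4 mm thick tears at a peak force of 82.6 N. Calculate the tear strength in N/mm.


Tear strength = force / thickness
= 82.6 / 1.4
= 59.0 N/mm

59.0 N/mm


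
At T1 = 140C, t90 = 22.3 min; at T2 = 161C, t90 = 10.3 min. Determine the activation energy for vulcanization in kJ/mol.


T1 = 413.15 K, T2 = 434.15 K
1/T1 - 1/T2 = 1.1708e-04
ln(t1/t2) = ln(22.3/10.3) = 0.7724
Ea = 8.314 * 0.7724 / 1.1708e-04 = 54853.5334 J/mol
Ea = 54.85 kJ/mol

54.85 kJ/mol


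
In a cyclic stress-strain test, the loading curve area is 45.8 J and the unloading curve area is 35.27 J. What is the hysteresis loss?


Hysteresis loss = loading - unloading
= 45.8 - 35.27
= 10.53 J

10.53 J


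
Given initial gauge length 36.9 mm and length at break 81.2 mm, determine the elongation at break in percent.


Elongation = (Lf - L0) / L0 * 100
= (81.2 - 36.9) / 36.9 * 100
= 44.3 / 36.9 * 100
= 120.1%

120.1%


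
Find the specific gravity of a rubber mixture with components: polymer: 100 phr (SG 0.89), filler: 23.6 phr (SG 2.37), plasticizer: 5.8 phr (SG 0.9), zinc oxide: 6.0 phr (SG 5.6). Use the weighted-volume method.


Sum of weights = 135.4
Volume contributions:
  polymer: 100/0.89 = 112.3596
  filler: 23.6/2.37 = 9.9578
  plasticizer: 5.8/0.9 = 6.4444
  zinc oxide: 6.0/5.6 = 1.0714
Sum of volumes = 129.8332
SG = 135.4 / 129.8332 = 1.043

SG = 1.043


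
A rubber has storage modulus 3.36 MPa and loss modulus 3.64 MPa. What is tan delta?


tan delta = E'' / E'
= 3.64 / 3.36
= 1.0833

tan delta = 1.0833


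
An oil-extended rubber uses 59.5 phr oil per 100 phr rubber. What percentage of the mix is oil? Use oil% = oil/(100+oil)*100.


Oil % = oil / (100 + oil) * 100
= 59.5 / (100 + 59.5) * 100
= 59.5 / 159.5 * 100
= 37.3%

37.3%


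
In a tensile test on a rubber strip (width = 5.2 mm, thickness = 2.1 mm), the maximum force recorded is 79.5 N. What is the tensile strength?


Area = width * thickness = 5.2 * 2.1 = 10.92 mm^2
TS = force / area = 79.5 / 10.92 = 7.28 MPa

7.28 MPa


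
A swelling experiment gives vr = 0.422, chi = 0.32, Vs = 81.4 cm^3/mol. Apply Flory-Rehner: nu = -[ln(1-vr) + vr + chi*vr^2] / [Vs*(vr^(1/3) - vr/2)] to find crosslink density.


ln(1 - vr) = ln(1 - 0.422) = -0.5482
Numerator = -((-0.5482) + 0.422 + 0.32 * 0.422^2) = 0.0692
Denominator = 81.4 * (0.422^(1/3) - 0.422/2) = 43.8806
nu = 0.0692 / 43.8806 = 0.0016 mol/cm^3

0.0016 mol/cm^3


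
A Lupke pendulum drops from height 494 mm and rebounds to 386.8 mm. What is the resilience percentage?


Resilience = h_rebound / h_drop * 100
= 386.8 / 494 * 100
= 78.3%

78.3%


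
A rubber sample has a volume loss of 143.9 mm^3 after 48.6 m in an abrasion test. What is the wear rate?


Rate = volume_loss / distance
= 143.9 / 48.6
= 2.961 mm^3/m

2.961 mm^3/m


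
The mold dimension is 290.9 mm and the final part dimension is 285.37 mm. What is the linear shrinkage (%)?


Shrinkage = (mold - part) / mold * 100
= (290.9 - 285.37) / 290.9 * 100
= 5.53 / 290.9 * 100
= 1.9%

1.9%


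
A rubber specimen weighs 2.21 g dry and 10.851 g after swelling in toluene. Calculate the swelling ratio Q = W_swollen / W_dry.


Q = W_swollen / W_dry
Q = 10.851 / 2.21
Q = 4.91

Q = 4.91


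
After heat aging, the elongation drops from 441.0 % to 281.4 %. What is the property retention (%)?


Retention = aged / original * 100
= 281.4 / 441.0 * 100
= 63.8%

63.8%


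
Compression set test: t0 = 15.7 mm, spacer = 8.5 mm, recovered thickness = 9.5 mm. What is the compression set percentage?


CS = (t0 - recovered) / (t0 - ts) * 100
= (15.7 - 9.5) / (15.7 - 8.5) * 100
= 6.2 / 7.2 * 100
= 86.1%

86.1%


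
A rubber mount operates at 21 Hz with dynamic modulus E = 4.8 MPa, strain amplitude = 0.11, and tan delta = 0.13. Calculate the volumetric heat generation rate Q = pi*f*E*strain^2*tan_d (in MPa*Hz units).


Q = pi * f * E * strain^2 * tan_d
= pi * 21 * 4.8 * 0.11^2 * 0.13
= pi * 21 * 4.8 * 0.0121 * 0.13
= 0.4981

Q = 0.4981


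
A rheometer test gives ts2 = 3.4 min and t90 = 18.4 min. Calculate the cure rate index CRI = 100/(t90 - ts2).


CRI = 100 / (t90 - ts2)
= 100 / (18.4 - 3.4)
= 100 / 15.0
= 6.67 min^-1

6.67 min^-1


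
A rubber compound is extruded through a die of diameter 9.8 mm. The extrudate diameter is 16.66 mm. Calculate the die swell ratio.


Die swell ratio = D_extrudate / D_die
= 16.66 / 9.8
= 1.7

Die swell = 1.7


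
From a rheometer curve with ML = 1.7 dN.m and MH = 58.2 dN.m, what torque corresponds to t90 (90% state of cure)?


M90 = ML + 0.9 * (MH - ML)
M90 = 1.7 + 0.9 * (58.2 - 1.7)
M90 = 1.7 + 0.9 * 56.5
M90 = 52.55 dN.m

52.55 dN.m


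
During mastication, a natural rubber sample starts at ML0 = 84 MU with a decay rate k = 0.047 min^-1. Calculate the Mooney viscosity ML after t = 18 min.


ML = ML0 * exp(-k * t)
ML = 84 * exp(-0.047 * 18)
ML = 84 * 0.4291
ML = 36.05 MU

36.05 MU


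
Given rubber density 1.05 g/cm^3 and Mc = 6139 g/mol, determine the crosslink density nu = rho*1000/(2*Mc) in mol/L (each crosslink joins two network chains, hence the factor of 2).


nu = rho * 1000 / (2 * Mc)
nu = 1.05 * 1000 / (2 * 6139)
nu = 1050.0 / 12278
nu = 0.0855 mol/L

0.0855 mol/L


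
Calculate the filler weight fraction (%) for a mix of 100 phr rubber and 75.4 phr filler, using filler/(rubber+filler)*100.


Filler % = filler / (rubber + filler) * 100
= 75.4 / (100 + 75.4) * 100
= 75.4 / 175.4 * 100
= 42.99%

42.99%


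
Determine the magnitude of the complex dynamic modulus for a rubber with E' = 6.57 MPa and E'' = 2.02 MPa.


|E*| = sqrt(E'^2 + E''^2)
= sqrt(6.57^2 + 2.02^2)
= sqrt(43.1649 + 4.0804)
= 6.874 MPa

6.874 MPa


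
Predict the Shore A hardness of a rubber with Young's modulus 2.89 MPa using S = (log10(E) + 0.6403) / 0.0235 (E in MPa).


log10(E) = 0.0235*S - 0.6403  =>  S = (log10(E) + 0.6403) / 0.0235
log10(2.89) = 0.460898
S = (0.460898 + 0.6403) / 0.0235 = 1.101198 / 0.0235
S = 46.9

Shore A = 46.9


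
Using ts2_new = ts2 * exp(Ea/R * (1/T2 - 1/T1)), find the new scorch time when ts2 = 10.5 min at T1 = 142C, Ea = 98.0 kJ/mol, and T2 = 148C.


Convert temperatures: T1 = 142 + 273.15 = 415.15 K, T2 = 148 + 273.15 = 421.15 K
ts2_new = 10.5 * exp(98000 / 8.314 * (1/421.15 - 1/415.15))
1/T2 - 1/T1 = -3.4317e-05
ts2_new = 7.01 min

7.01 min


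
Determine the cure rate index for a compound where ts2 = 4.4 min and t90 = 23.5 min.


CRI = 100 / (t90 - ts2)
= 100 / (23.5 - 4.4)
= 100 / 19.1
= 5.24 min^-1

5.24 min^-1


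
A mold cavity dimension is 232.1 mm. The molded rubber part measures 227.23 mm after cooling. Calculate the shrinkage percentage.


Shrinkage = (mold - part) / mold * 100
= (232.1 - 227.23) / 232.1 * 100
= 4.87 / 232.1 * 100
= 2.1%

2.1%


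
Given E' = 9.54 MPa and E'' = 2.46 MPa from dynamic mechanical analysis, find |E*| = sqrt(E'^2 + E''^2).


|E*| = sqrt(E'^2 + E''^2)
= sqrt(9.54^2 + 2.46^2)
= sqrt(91.0116 + 6.0516)
= 9.852 MPa

9.852 MPa


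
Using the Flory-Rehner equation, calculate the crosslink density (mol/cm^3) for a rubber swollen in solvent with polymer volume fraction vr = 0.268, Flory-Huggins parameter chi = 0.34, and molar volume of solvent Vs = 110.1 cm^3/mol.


ln(1 - vr) = ln(1 - 0.268) = -0.3120
Numerator = -((-0.3120) + 0.268 + 0.34 * 0.268^2) = 0.0196
Denominator = 110.1 * (0.268^(1/3) - 0.268/2) = 56.2314
nu = 0.0196 / 56.2314 = 3.4775e-04 mol/cm^3

3.4775e-04 mol/cm^3


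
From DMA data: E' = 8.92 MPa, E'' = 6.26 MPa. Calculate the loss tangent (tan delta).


tan delta = E'' / E'
= 6.26 / 8.92
= 0.7018

tan delta = 0.7018


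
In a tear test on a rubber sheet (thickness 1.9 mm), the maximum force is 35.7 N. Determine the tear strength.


Tear strength = force / thickness
= 35.7 / 1.9
= 18.79 N/mm

18.79 N/mm


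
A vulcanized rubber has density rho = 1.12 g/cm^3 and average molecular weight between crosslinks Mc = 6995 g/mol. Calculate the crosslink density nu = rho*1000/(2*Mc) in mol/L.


nu = rho * 1000 / (2 * Mc)
nu = 1.12 * 1000 / (2 * 6995)
nu = 1120.0 / 13990
nu = 0.0801 mol/L

0.0801 mol/L


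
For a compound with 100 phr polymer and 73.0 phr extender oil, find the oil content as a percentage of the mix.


Oil % = oil / (100 + oil) * 100
= 73.0 / (100 + 73.0) * 100
= 73.0 / 173.0 * 100
= 42.2%

42.2%
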